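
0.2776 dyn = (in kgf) 2.831e-07. Check: 1 dyn = 1e-05 N, so 0.2776 dyn = 0.2776 * 1e-05 = 2.776e-06 N. 1 kgf = 9.80665 N, so 2.776e-06 N = 2.776e-06 / 9.80665 = 2.8307322e-07 kgf ≈ 2.831e-07 kgf (4 s.f.).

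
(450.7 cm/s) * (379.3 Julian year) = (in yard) 1 cm/s = 0.01 m/s, so 450.7 cm/s = 450.7 * 0.01 = 4.507 m/s. 1 Julian year = 31557600 s, so 379.3 Julian year = 379.3 * 31557600 = 1.1969798e+10 s. Combine: 4.507 m/s * 1.1969798e+10 s = 5.3947878e+10 m. 1 yard = 0.9144 m, so 5.3947878e+10 m = 5.3947878e+10 / 0.9144 = 5.8998117e+10 yard ≈ 5.9e+10 yard (4 s.f.). Final answer: 5.9e+10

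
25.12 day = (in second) 1 day = 86400 s, so 25.12 day = 25.12 * 86400 = 2170368 s. 2170368 s = 2170368 second ≈ 2.17e+06 second (4 s.f.). Final answer: 2.17e+06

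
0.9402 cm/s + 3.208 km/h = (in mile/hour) 1 cm/s = 0.01 m/s, so 0.9402 cm/s = 0.9402 * 0.01 = 0.009402 m/s. 1 km/h = 0.27777778 m/s, so 3.208 km/h = 3.208 * 0.27777778 = 0.89111111 m/s. Sum: 0.009402 + 0.89111111 = 0.90051311 m/s. 1 mile/hour = 0.44704 m/s, so 0.90051311 m/s = 0.90051311 / 0.44704 = 2.0143905 mile/hour ≈ 2.014 mile/hour (4 s.f.). Final answer: 2.014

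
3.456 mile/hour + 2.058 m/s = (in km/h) 12.97. Check: 1 mile/hour = 0.44704 m/s, so 3.456 mile/hour = 3.456 * 0.44704 = 1.5449702 m/s. 2.058 m/s is already in m/s. Sum: 1.5449702 + 2.058 = 3.6029702 m/s. 1 km/h = 0.27777778 m/s, so 3.6029702 m/s = 3.6029702 / 0.27777778 = 12.970693 km/h ≈ 12.97 km/h (4 s.f.).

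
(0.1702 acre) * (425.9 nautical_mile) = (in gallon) 1 acre = 4046.8564 m^2, so 0.1702 acre = 0.1702 * 4046.8564 = 688.77496 m^2. 1 nautical_mile = 1852 m, so 425.9 nautical_mile = 425.9 * 1852 = 788766.8 m. Combine: 688.77496 m^2 * 788766.8 m = 5.4328282e+08 m^3. 1 gallon = 0.0037854118 m^3, so 5.4328282e+08 m^3 = 5.4328282e+08 / 0.0037854118 = 1.4352014e+11 gallon ≈ 1.435e+11 gallon (4 s.f.). Final answer: 1.435e+11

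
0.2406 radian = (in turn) 0.03829. Check: 0.2406 radian = 0.2406 rad. 1 turn = 6.2831853 rad, so 0.2406 rad = 0.2406 / 6.2831853 = 0.038292679 turn ≈ 0.03829 turn (4 s.f.).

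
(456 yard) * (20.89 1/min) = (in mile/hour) 1 yard = 0.9144 m, so 456 yard = 456 * 0.9144 = 416.9664 m. 1 1/min = 0.016666667 Hz, so 20.89 1/min = 20.89 * 0.016666667 = 0.34816667 Hz. Combine: 416.9664 m * 0.34816667 Hz = 145.1738 m/s. 1 mile/hour = 0.44704 m/s, so 145.1738 m/s = 145.1738 / 0.44704 = 324.74455 mile/hour ≈ 324.7 mile/hour (4 s.f.). Final answer: 324.7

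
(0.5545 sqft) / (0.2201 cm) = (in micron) 2.341e+07. Check: 1 sqft = 0.09290304 m^2, so 0.5545 sqft = 0.5545 * 0.09290304 = 0.051514736 m^2. 1 cm = 0.01 m, so 0.2201 cm = 0.2201 * 0.01 = 0.002201 m. Combine: 0.051514736 m^2 / 0.002201 m = 23.40515 m. 1 micron = 1e-06 m, so 23.40515 m = 23.40515 / 1e-06 = 23405150 micron ≈ 2.341e+07 micron (4 s.f.).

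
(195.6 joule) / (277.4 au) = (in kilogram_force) 4.806e-13. Check: 195.6 joule = 195.6 J. 1 au = 1.4959787e+11 m, so 277.4 au = 277.4 * 1.4959787e+11 = 4.1498449e+13 m. Combine: 195.6 J / 4.1498449e+13 m = 4.7134291e-12 N. 1 kilogram_force = 9.80665 N, so 4.7134291e-12 N = 4.7134291e-12 / 9.80665 = 4.8063601e-13 kilogram_force ≈ 4.806e-13 kilogram_force (4 s.f.).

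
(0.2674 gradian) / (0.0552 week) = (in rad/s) 1.258e-07. Check: 1 gradian = 0.015707963 rad, so 0.2674 gradian = 0.2674 * 0.015707963 = 0.0042003094 rad. 1 week = 604800 s, so 0.0552 week = 0.0552 * 604800 = 33384.96 s. Combine: 0.0042003094 rad / 33384.96 s = 1.2581442e-07 rad/s. Result: 1.2581442e-07 rad/s ≈ 1.258e-07 rad/s (4 s.f.).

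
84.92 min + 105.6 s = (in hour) 1.445. Check: 1 min = 60 s, so 84.92 min = 84.92 * 60 = 5095.2 s. 105.6 s is already in s. Sum: 5095.2 + 105.6 = 5200.8 s. 1 hour = 3600 s, so 5200.8 s = 5200.8 / 3600 = 1.4446667 hour ≈ 1.445 hour (4 s.f.).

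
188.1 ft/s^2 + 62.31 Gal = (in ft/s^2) 190.1. Check: 1 ft/s^2 = 0.3048 m/s^2, so 188.1 ft/s^2 = 188.1 * 0.3048 = 57.33288 m/s^2. 1 Gal = 0.01 m/s^2, so 62.31 Gal = 62.31 * 0.01 = 0.6231 m/s^2. Sum: 57.33288 + 0.6231 = 57.95598 m/s^2. 1 ft/s^2 = 0.3048 m/s^2, so 57.95598 m/s^2 = 57.95598 / 0.3048 = 190.14429 ft/s^2 ≈ 190.1 ft/s^2 (4 s.f.).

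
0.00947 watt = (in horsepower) 0.00947 watt = 0.00947 W. 1 horsepower = 745.69987 W, so 0.00947 W = 0.00947 / 745.69987 = 1.2699479e-05 horsepower ≈ 1.27e-05 horsepower (4 s.f.). Final answer: 1.27e-05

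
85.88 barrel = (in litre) 1 barrel = 0.15898729 m^3, so 85.88 barrel = 85.88 * 0.15898729 = 13.653829 m^3. 1 litre = 0.001 m^3, so 13.653829 m^3 = 13.653829 / 0.001 = 13653.829 litre ≈ 1.365e+04 litre (4 s.f.). Final answer: 1.365e+04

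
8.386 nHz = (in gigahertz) 1 nHz = 1e-09 Hz, so 8.386 nHz = 8.386 * 1e-09 = 8.386e-09 Hz. 1 gigahertz = 1e+09 Hz, so 8.386e-09 Hz = 8.386e-09 / 1e+09 = 8.386e-18 gigahertz. Final answer: 8.386e-18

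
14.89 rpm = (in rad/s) 1.559. Check: 1 rpm = 0.10471976 rad/s, so 14.89 rpm = 14.89 * 0.10471976 = 1.5592772 rad/s. Result: 1.5592772 rad/s ≈ 1.559 rad/s (4 s.f.).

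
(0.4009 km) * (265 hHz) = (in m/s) 1.062e+07. Check: 1 km = 1000 m, so 0.4009 km = 0.4009 * 1000 = 400.9 m. 1 hHz = 100 Hz, so 265 hHz = 265 * 100 = 26500 Hz. Combine: 400.9 m * 26500 Hz = 10623850 m/s. Result: 10623850 m/s ≈ 1.062e+07 m/s (4 s.f.).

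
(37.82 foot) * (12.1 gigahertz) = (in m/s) 1 foot = 0.3048 m, so 37.82 foot = 37.82 * 0.3048 = 11.527536 m. 1 gigahertz = 1e+09 Hz, so 12.1 gigahertz = 12.1 * 1e+09 = 1.21e+10 Hz. Combine: 11.527536 m * 1.21e+10 Hz = 1.3948319e+11 m/s. Result: 1.3948319e+11 m/s ≈ 1.395e+11 m/s (4 s.f.). Final answer: 1.395e+11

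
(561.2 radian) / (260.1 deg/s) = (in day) 0.001431. Check: 561.2 radian = 561.2 rad. 1 deg/s = 0.017453293 rad/s, so 260.1 deg/s = 260.1 * 0.017453293 = 4.5396014 rad/s. Combine: 561.2 rad / 4.5396014 rad/s = 123.62319 s. 1 day = 86400 s, so 123.62319 s = 123.62319 / 86400 = 0.0014308239 day ≈ 0.001431 day (4 s.f.).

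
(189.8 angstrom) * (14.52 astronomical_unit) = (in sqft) 1 angstrom = 1e-10 m, so 189.8 angstrom = 189.8 * 1e-10 = 1.898e-08 m. 1 astronomical_unit = 1.4959787e+11 m, so 14.52 astronomical_unit = 14.52 * 1.4959787e+11 = 2.1721611e+12 m. Combine: 1.898e-08 m * 2.1721611e+12 m = 41227.617 m^2. 1 sqft = 0.09290304 m^2, so 41227.617 m^2 = 41227.617 / 0.09290304 = 443770.38 sqft ≈ 4.438e+05 sqft (4 s.f.). Final answer: 4.438e+05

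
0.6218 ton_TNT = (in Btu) 2.466e+06. Check: 1 ton_TNT = 4.184e+09 J, so 0.6218 ton_TNT = 0.6218 * 4.184e+09 = 2.6016112e+09 J. 1 Btu = 1055.0559 J, so 2.6016112e+09 J = 2.6016112e+09 / 1055.0559 = 2465851.6 Btu ≈ 2.466e+06 Btu (4 s.f.).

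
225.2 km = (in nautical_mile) 1 km = 1000 m, so 225.2 km = 225.2 * 1000 = 225200 m. 1 nautical_mile = 1852 m, so 225200 m = 225200 / 1852 = 121.59827 nautical_mile ≈ 121.6 nautical_mile (4 s.f.). Final answer: 121.6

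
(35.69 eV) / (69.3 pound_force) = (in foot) 1 eV = 1.6021766e-19 J, so 35.69 eV = 35.69 * 1.6021766e-19 = 5.7181684e-18 J. 1 pound_force = 4.4482216 N, so 69.3 pound_force = 69.3 * 4.4482216 = 308.26176 N. Combine: 5.7181684e-18 J / 308.26176 N = 1.8549717e-20 m. 1 foot = 0.3048 m, so 1.8549717e-20 m = 1.8549717e-20 / 0.3048 = 6.0858652e-20 foot ≈ 6.086e-20 foot (4 s.f.). Final answer: 6.086e-20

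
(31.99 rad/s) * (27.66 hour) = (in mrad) 31.99 rad/s is already in rad/s. 1 hour = 3600 s, so 27.66 hour = 27.66 * 3600 = 99576 s. Combine: 31.99 rad/s * 99576 s = 3185436.2 rad. 1 mrad = 0.001 rad, so 3185436.2 rad = 3185436.2 / 0.001 = 3.1854362e+09 mrad ≈ 3.185e+09 mrad (4 s.f.). Final answer: 3.185e+09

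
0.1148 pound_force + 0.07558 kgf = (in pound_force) 1 pound_force = 4.4482216 N, so 0.1148 pound_force = 0.1148 * 4.4482216 = 0.51065584 N. 1 kgf = 9.80665 N, so 0.07558 kgf = 0.07558 * 9.80665 = 0.74118661 N. Sum: 0.51065584 + 0.74118661 = 1.2518424 N. 1 pound_force = 4.4482216 N, so 1.2518424 N = 1.2518424 / 4.4482216 = 0.28142538 pound_force ≈ 0.2814 pound_force (4 s.f.). Final answer: 0.2814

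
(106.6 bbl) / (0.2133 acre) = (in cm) 1 bbl = 0.15898729 m^3, so 106.6 bbl = 106.6 * 0.15898729 = 16.948046 m^3. 1 acre = 4046.8564 m^2, so 0.2133 acre = 0.2133 * 4046.8564 = 863.19447 m^2. Combine: 16.948046 m^3 / 863.19447 m^2 = 0.019634099 m. 1 cm = 0.01 m, so 0.019634099 m = 0.019634099 / 0.01 = 1.9634099 cm ≈ 1.963 cm (4 s.f.). Final answer: 1.963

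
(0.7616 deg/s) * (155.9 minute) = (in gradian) 1 deg/s = 0.017453293 rad/s, so 0.7616 deg/s = 0.7616 * 0.017453293 = 0.013292428 rad/s. 1 minute = 60 s, so 155.9 minute = 155.9 * 60 = 9354 s. Combine: 0.013292428 rad/s * 9354 s = 124.33737 rad. 1 gradian = 0.015707963 rad, so 124.33737 rad = 124.33737 / 0.015707963 = 7915.5627 gradian ≈ 7916 gradian (4 s.f.). Final answer: 7916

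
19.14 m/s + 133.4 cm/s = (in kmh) 73.71. Check: 19.14 m/s is already in m/s. 1 cm/s = 0.01 m/s, so 133.4 cm/s = 133.4 * 0.01 = 1.334 m/s. Sum: 19.14 + 1.334 = 20.474 m/s. 1 kmh = 0.27777778 m/s, so 20.474 m/s = 20.474 / 0.27777778 = 73.7064 kmh ≈ 73.71 kmh (4 s.f.).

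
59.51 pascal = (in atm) 0.0005873. Check: 59.51 pascal = 59.51 Pa. 1 atm = 101325 Pa, so 59.51 Pa = 59.51 / 101325 = 0.00058731804 atm ≈ 0.0005873 atm (4 s.f.).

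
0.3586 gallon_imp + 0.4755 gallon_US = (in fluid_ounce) 116. Check: 1 gallon_imp = 0.00454609 m^3, so 0.3586 gallon_imp = 0.3586 * 0.00454609 = 0.0016302279 m^3. 1 gallon_US = 0.0037854118 m^3, so 0.4755 gallon_US = 0.4755 * 0.0037854118 = 0.0017999633 m^3. Sum: 0.0016302279 + 0.0017999633 = 0.0034301912 m^3. 1 fluid_ounce = 2.957353e-05 m^3, so 0.0034301912 m^3 = 0.0034301912 / 2.957353e-05 = 115.98856 fluid_ounce ≈ 116 fluid_ounce (4 s.f.).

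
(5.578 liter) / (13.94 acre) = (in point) 0.0002803. Check: 1 liter = 0.001 m^3, so 5.578 liter = 5.578 * 0.001 = 0.005578 m^3. 1 acre = 4046.8564 m^2, so 13.94 acre = 13.94 * 4046.8564 = 56413.179 m^2. Combine: 0.005578 m^3 / 56413.179 m^2 = 9.8877605e-08 m. 1 point = 0.00035277778 m, so 9.8877605e-08 m = 9.8877605e-08 / 0.00035277778 = 0.00028028298 point ≈ 0.0002803 point (4 s.f.).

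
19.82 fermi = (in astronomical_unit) 1 fermi = 1e-15 m, so 19.82 fermi = 19.82 * 1e-15 = 1.982e-14 m. 1 astronomical_unit = 1.4959787e+11 m, so 1.982e-14 m = 1.982e-14 / 1.4959787e+11 = 1.3248852e-25 astronomical_unit ≈ 1.325e-25 astronomical_unit (4 s.f.). Final answer: 1.325e-25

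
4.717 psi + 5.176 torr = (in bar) 0.3321. Check: 1 psi = 6894.7573 Pa, so 4.717 psi = 4.717 * 6894.7573 = 32522.57 Pa. 1 torr = 133.32237 Pa, so 5.176 torr = 5.176 * 133.32237 = 690.07658 Pa. Sum: 32522.57 + 690.07658 = 33212.647 Pa. 1 bar = 100000 Pa, so 33212.647 Pa = 33212.647 / 100000 = 0.33212647 bar ≈ 0.3321 bar (4 s.f.).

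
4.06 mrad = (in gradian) 0.2585. Check: 1 mrad = 0.001 rad, so 4.06 mrad = 4.06 * 0.001 = 0.00406 rad. 1 gradian = 0.015707963 rad, so 0.00406 rad = 0.00406 / 0.015707963 = 0.25846763 gradian ≈ 0.2585 gradian (4 s.f.).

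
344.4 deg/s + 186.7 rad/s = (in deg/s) 1 deg/s = 0.017453293 rad/s, so 344.4 deg/s = 344.4 * 0.017453293 = 6.0109139 rad/s. 186.7 rad/s is already in rad/s. Sum: 6.0109139 + 186.7 = 192.71091 rad/s. 1 deg/s = 0.017453293 rad/s, so 192.71091 rad/s = 192.71091 / 0.017453293 = 11041.522 deg/s ≈ 1.104e+04 deg/s (4 s.f.). Final answer: 1.104e+04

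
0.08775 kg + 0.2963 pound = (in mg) 2.221e+05. Check: 0.08775 kg is already in kg. 1 pound = 0.45359237 kg, so 0.2963 pound = 0.2963 * 0.45359237 = 0.13439942 kg. Sum: 0.08775 + 0.13439942 = 0.22214942 kg. 1 mg = 1e-06 kg, so 0.22214942 kg = 0.22214942 / 1e-06 = 222149.42 mg ≈ 2.221e+05 mg (4 s.f.).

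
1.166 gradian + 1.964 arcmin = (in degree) 1 gradian = 0.015707963 rad, so 1.166 gradian = 1.166 * 0.015707963 = 0.018315485 rad. 1 arcmin = 0.00029088821 rad, so 1.964 arcmin = 1.964 * 0.00029088821 = 0.00057130444 rad. Sum: 0.018315485 + 0.00057130444 = 0.01888679 rad. 1 degree = 0.017453293 rad, so 0.01888679 rad = 0.01888679 / 0.017453293 = 1.0821333 degree ≈ 1.082 degree (4 s.f.). Final answer: 1.082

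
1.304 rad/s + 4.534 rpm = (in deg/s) 1.304 rad/s is already in rad/s. 1 rpm = 0.10471976 rad/s, so 4.534 rpm = 4.534 * 0.10471976 = 0.47479937 rad/s. Sum: 1.304 + 0.47479937 = 1.7787994 rad/s. 1 deg/s = 0.017453293 rad/s, so 1.7787994 rad/s = 1.7787994 / 0.017453293 = 101.9177 deg/s ≈ 101.9 deg/s (4 s.f.). Final answer: 101.9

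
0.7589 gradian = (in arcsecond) 1 gradian = 0.015707963 rad, so 0.7589 gradian = 0.7589 * 0.015707963 = 0.011920773 rad. 1 arcsecond = 4.8481368e-06 rad, so 0.011920773 rad = 0.011920773 / 4.8481368e-06 = 2458.836 arcsecond ≈ 2459 arcsecond (4 s.f.). Final answer: 2459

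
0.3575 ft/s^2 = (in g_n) 0.01111. Check: 1 ft/s^2 = 0.3048 m/s^2, so 0.3575 ft/s^2 = 0.3575 * 0.3048 = 0.108966 m/s^2. 1 g_n = 9.80665 m/s^2, so 0.108966 m/s^2 = 0.108966 / 9.80665 = 0.01111144 g_n ≈ 0.01111 g_n (4 s.f.).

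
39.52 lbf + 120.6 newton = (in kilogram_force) 1 lbf = 4.4482216 N, so 39.52 lbf = 39.52 * 4.4482216 = 175.79372 N. 120.6 newton = 120.6 N. Sum: 175.79372 + 120.6 = 296.39372 N. 1 kilogram_force = 9.80665 N, so 296.39372 N = 296.39372 / 9.80665 = 30.223748 kilogram_force ≈ 30.22 kilogram_force (4 s.f.). Final answer: 30.22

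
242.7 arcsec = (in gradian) 1 arcsec = 4.8481368e-06 rad, so 242.7 arcsec = 242.7 * 4.8481368e-06 = 0.0011766428 rad. 1 gradian = 0.015707963 rad, so 0.0011766428 rad = 0.0011766428 / 0.015707963 = 0.074907407 gradian ≈ 0.07491 gradian (4 s.f.). Final answer: 0.07491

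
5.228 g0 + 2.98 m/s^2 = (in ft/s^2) 178. Check: 1 g0 = 9.80665 m/s^2, so 5.228 g0 = 5.228 * 9.80665 = 51.269166 m/s^2. 2.98 m/s^2 is already in m/s^2. Sum: 51.269166 + 2.98 = 54.249166 m/s^2. 1 ft/s^2 = 0.3048 m/s^2, so 54.249166 m/s^2 = 54.249166 / 0.3048 = 177.98283 ft/s^2 ≈ 178 ft/s^2 (4 s.f.).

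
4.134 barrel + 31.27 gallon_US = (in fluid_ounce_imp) 2.73e+04. Check: 1 barrel = 0.15898729 m^3, so 4.134 barrel = 4.134 * 0.15898729 = 0.65725348 m^3. 1 gallon_US = 0.0037854118 m^3, so 31.27 gallon_US = 31.27 * 0.0037854118 = 0.11836983 m^3. Sum: 0.65725348 + 0.11836983 = 0.7756233 m^3. 1 fluid_ounce_imp = 2.8413063e-05 m^3, so 0.7756233 m^3 = 0.7756233 / 2.8413063e-05 = 27298.124 fluid_ounce_imp ≈ 2.73e+04 fluid_ounce_imp (4 s.f.).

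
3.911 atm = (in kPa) 1 atm = 101325 Pa, so 3.911 atm = 3.911 * 101325 = 396282.08 Pa. 1 kPa = 1000 Pa, so 396282.08 Pa = 396282.08 / 1000 = 396.28208 kPa ≈ 396.3 kPa (4 s.f.). Final answer: 396.3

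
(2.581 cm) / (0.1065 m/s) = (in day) 1 cm = 0.01 m, so 2.581 cm = 2.581 * 0.01 = 0.02581 m. 0.1065 m/s is already in m/s. Combine: 0.02581 m / 0.1065 m/s = 0.24234742 s. 1 day = 86400 s, so 0.24234742 s = 0.24234742 / 86400 = 2.804947e-06 day ≈ 2.805e-06 day (4 s.f.). Final answer: 2.805e-06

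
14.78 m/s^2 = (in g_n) 1.507. Check: 1 g_n = 9.80665 m/s^2, so 14.78 m/s^2 = 14.78 / 9.80665 = 1.5071406 g_n ≈ 1.507 g_n (4 s.f.).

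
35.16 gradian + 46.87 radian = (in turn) 7.547. Check: 1 gradian = 0.015707963 rad, so 35.16 gradian = 35.16 * 0.015707963 = 0.55229199 rad. 46.87 radian = 46.87 rad. Sum: 0.55229199 + 46.87 = 47.422292 rad. 1 turn = 6.2831853 rad, so 47.422292 rad = 47.422292 / 6.2831853 = 7.5474922 turn ≈ 7.547 turn (4 s.f.).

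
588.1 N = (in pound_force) 132.2. Check: 1 pound_force = 4.4482216 N, so 588.1 N = 588.1 / 4.4482216 = 132.21014 pound_force ≈ 132.2 pound_force (4 s.f.).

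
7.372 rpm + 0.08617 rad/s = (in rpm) 8.195. Check: 1 rpm = 0.10471976 rad/s, so 7.372 rpm = 7.372 * 0.10471976 = 0.77199403 rad/s. 0.08617 rad/s is already in rad/s. Sum: 0.77199403 + 0.08617 = 0.85816403 rad/s. 1 rpm = 0.10471976 rad/s, so 0.85816403 rad/s = 0.85816403 / 0.10471976 = 8.1948629 rpm ≈ 8.195 rpm (4 s.f.).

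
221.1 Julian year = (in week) 1.154e+04. Check: 1 Julian year = 31557600 s, so 221.1 Julian year = 221.1 * 31557600 = 6.9773854e+09 s. 1 week = 604800 s, so 6.9773854e+09 s = 6.9773854e+09 / 604800 = 11536.682 week ≈ 1.154e+04 week (4 s.f.).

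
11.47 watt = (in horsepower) 11.47 watt = 11.47 W. 1 horsepower = 745.69987 W, so 11.47 W = 11.47 / 745.69987 = 0.015381523 horsepower ≈ 0.01538 horsepower (4 s.f.). Final answer: 0.01538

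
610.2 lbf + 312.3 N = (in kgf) 308.6. Check: 1 lbf = 4.4482216 N, so 610.2 lbf = 610.2 * 4.4482216 = 2714.3048 N. 312.3 N is already in N. Sum: 2714.3048 + 312.3 = 3026.6048 N. 1 kgf = 9.80665 N, so 3026.6048 N = 3026.6048 / 9.80665 = 308.6278 kgf ≈ 308.6 kgf (4 s.f.).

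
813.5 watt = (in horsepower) 813.5 watt = 813.5 W. 1 horsepower = 745.69987 W, so 813.5 W = 813.5 / 745.69987 = 1.0909215 horsepower ≈ 1.091 horsepower (4 s.f.). Final answer: 1.091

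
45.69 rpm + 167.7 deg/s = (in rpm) 73.64. Check: 1 rpm = 0.10471976 rad/s, so 45.69 rpm = 45.69 * 0.10471976 = 4.7846456 rad/s. 1 deg/s = 0.017453293 rad/s, so 167.7 deg/s = 167.7 * 0.017453293 = 2.9269172 rad/s. Sum: 4.7846456 + 2.9269172 = 7.7115628 rad/s. 1 rpm = 0.10471976 rad/s, so 7.7115628 rad/s = 7.7115628 / 0.10471976 = 73.64 rpm.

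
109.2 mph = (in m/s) 1 mph = 0.44704 m/s, so 109.2 mph = 109.2 * 0.44704 = 48.816768 m/s. Result: 48.816768 m/s ≈ 48.82 m/s (4 s.f.). Final answer: 48.82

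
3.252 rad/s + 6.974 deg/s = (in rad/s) 3.374. Check: 3.252 rad/s is already in rad/s. 1 deg/s = 0.017453293 rad/s, so 6.974 deg/s = 6.974 * 0.017453293 = 0.12171926 rad/s. Sum: 3.252 + 0.12171926 = 3.3737193 rad/s. Result: 3.3737193 rad/s ≈ 3.374 rad/s (4 s.f.).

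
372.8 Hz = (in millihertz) 1 millihertz = 0.001 Hz, so 372.8 Hz = 372.8 / 0.001 = 372800 millihertz ≈ 3.728e+05 millihertz (4 s.f.). Final answer: 3.728e+05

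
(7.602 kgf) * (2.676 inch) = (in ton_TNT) 1 kgf = 9.80665 N, so 7.602 kgf = 7.602 * 9.80665 = 74.550153 N. 1 inch = 0.0254 m, so 2.676 inch = 2.676 * 0.0254 = 0.0679704 m. Combine: 74.550153 N * 0.0679704 m = 5.0672037 J. 1 ton_TNT = 4.184e+09 J, so 5.0672037 J = 5.0672037 / 4.184e+09 = 1.2110908e-09 ton_TNT ≈ 1.211e-09 ton_TNT (4 s.f.). Final answer: 1.211e-09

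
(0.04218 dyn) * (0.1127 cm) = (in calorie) 1 dyn = 1e-05 N, so 0.04218 dyn = 0.04218 * 1e-05 = 4.218e-07 N. 1 cm = 0.01 m, so 0.1127 cm = 0.1127 * 0.01 = 0.001127 m. Combine: 4.218e-07 N * 0.001127 m = 4.753686e-10 J. 1 calorie = 4.184 J, so 4.753686e-10 J = 4.753686e-10 / 4.184 = 1.1361582e-10 calorie ≈ 1.136e-10 calorie (4 s.f.). Final answer: 1.136e-10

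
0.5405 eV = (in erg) 8.66e-13. Check: 1 eV = 1.6021766e-19 J, so 0.5405 eV = 0.5405 * 1.6021766e-19 = 8.6597647e-20 J. 1 erg = 1e-07 J, so 8.6597647e-20 J = 8.6597647e-20 / 1e-07 = 8.6597647e-13 erg ≈ 8.66e-13 erg (4 s.f.).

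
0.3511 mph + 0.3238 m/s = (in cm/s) 48.08. Check: 1 mph = 0.44704 m/s, so 0.3511 mph = 0.3511 * 0.44704 = 0.15695574 m/s. 0.3238 m/s is already in m/s. Sum: 0.15695574 + 0.3238 = 0.48075574 m/s. 1 cm/s = 0.01 m/s, so 0.48075574 m/s = 0.48075574 / 0.01 = 48.075574 cm/s ≈ 48.08 cm/s (4 s.f.).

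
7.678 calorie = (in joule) 32.12. Check: 1 calorie = 4.184 J, so 7.678 calorie = 7.678 * 4.184 = 32.124752 J. 32.124752 J = 32.124752 joule ≈ 32.12 joule (4 s.f.).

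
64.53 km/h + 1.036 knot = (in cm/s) 1 km/h = 0.27777778 m/s, so 64.53 km/h = 64.53 * 0.27777778 = 17.925 m/s. 1 knot = 0.51444444 m/s, so 1.036 knot = 1.036 * 0.51444444 = 0.53296444 m/s. Sum: 17.925 + 0.53296444 = 18.457964 m/s. 1 cm/s = 0.01 m/s, so 18.457964 m/s = 18.457964 / 0.01 = 1845.7964 cm/s ≈ 1846 cm/s (4 s.f.). Final answer: 1846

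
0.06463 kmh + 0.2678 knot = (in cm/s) 1 kmh = 0.27777778 m/s, so 0.06463 kmh = 0.06463 * 0.27777778 = 0.017952778 m/s. 1 knot = 0.51444444 m/s, so 0.2678 knot = 0.2678 * 0.51444444 = 0.13776822 m/s. Sum: 0.017952778 + 0.13776822 = 0.155721 m/s. 1 cm/s = 0.01 m/s, so 0.155721 m/s = 0.155721 / 0.01 = 15.5721 cm/s ≈ 15.57 cm/s (4 s.f.). Final answer: 15.57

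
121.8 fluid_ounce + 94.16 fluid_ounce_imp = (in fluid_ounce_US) 1 fluid_ounce = 2.957353e-05 m^3, so 121.8 fluid_ounce = 121.8 * 2.957353e-05 = 0.0036020559 m^3. 1 fluid_ounce_imp = 2.8413063e-05 m^3, so 94.16 fluid_ounce_imp = 94.16 * 2.8413063e-05 = 0.002675374 m^3. Sum: 0.0036020559 + 0.002675374 = 0.0062774299 m^3. 1 fluid_ounce_US = 2.957353e-05 m^3, so 0.0062774299 m^3 = 0.0062774299 / 2.957353e-05 = 212.26516 fluid_ounce_US ≈ 212.3 fluid_ounce_US (4 s.f.). Final answer: 212.3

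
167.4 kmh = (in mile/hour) 104. Check: 1 kmh = 0.27777778 m/s, so 167.4 kmh = 167.4 * 0.27777778 = 46.5 m/s. 1 mile/hour = 0.44704 m/s, so 46.5 m/s = 46.5 / 0.44704 = 104.01754 mile/hour ≈ 104 mile/hour (4 s.f.).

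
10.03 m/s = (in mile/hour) 22.44. Check: 1 mile/hour = 0.44704 m/s, so 10.03 m/s = 10.03 / 0.44704 = 22.436471 mile/hour ≈ 22.44 mile/hour (4 s.f.).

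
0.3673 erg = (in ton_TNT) 8.779e-18. Check: 1 erg = 1e-07 J, so 0.3673 erg = 0.3673 * 1e-07 = 3.673e-08 J. 1 ton_TNT = 4.184e+09 J, so 3.673e-08 J = 3.673e-08 / 4.184e+09 = 8.7786807e-18 ton_TNT ≈ 8.779e-18 ton_TNT (4 s.f.).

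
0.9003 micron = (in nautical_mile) 1 micron = 1e-06 m, so 0.9003 micron = 0.9003 * 1e-06 = 9.003e-07 m. 1 nautical_mile = 1852 m, so 9.003e-07 m = 9.003e-07 / 1852 = 4.8612311e-10 nautical_mile ≈ 4.861e-10 nautical_mile (4 s.f.). Final answer: 4.861e-10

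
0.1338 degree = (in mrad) 2.335. Check: 1 degree = 0.017453293 rad, so 0.1338 degree = 0.1338 * 0.017453293 = 0.0023352505 rad. 1 mrad = 0.001 rad, so 0.0023352505 rad = 0.0023352505 / 0.001 = 2.3352505 mrad ≈ 2.335 mrad (4 s.f.).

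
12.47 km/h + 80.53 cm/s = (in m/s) 1 km/h = 0.27777778 m/s, so 12.47 km/h = 12.47 * 0.27777778 = 3.4638889 m/s. 1 cm/s = 0.01 m/s, so 80.53 cm/s = 80.53 * 0.01 = 0.8053 m/s. Sum: 3.4638889 + 0.8053 = 4.2691889 m/s. Result: 4.2691889 m/s ≈ 4.269 m/s (4 s.f.). Final answer: 4.269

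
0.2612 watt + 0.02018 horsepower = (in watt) 15.31. Check: 0.2612 watt = 0.2612 W. 1 horsepower = 745.69987 W, so 0.02018 horsepower = 0.02018 * 745.69987 = 15.048223 W. Sum: 0.2612 + 15.048223 = 15.309423 W. 15.309423 W = 15.309423 watt ≈ 15.31 watt (4 s.f.).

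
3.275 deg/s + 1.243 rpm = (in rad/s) 0.1873. Check: 1 deg/s = 0.017453293 rad/s, so 3.275 deg/s = 3.275 * 0.017453293 = 0.057159533 rad/s. 1 rpm = 0.10471976 rad/s, so 1.243 rpm = 1.243 * 0.10471976 = 0.13016666 rad/s. Sum: 0.057159533 + 0.13016666 = 0.18732619 rad/s. Result: 0.18732619 rad/s ≈ 0.1873 rad/s (4 s.f.).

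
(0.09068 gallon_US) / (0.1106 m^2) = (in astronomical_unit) 2.075e-14. Check: 1 gallon_US = 0.0037854118 m^3, so 0.09068 gallon_US = 0.09068 * 0.0037854118 = 0.00034326114 m^3. 0.1106 m^2 is already in m^2. Combine: 0.00034326114 m^3 / 0.1106 m^2 = 0.0031036269 m. 1 astronomical_unit = 1.4959787e+11 m, so 0.0031036269 m = 0.0031036269 / 1.4959787e+11 = 2.0746465e-14 astronomical_unit ≈ 2.075e-14 astronomical_unit (4 s.f.).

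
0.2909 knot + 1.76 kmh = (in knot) 1 knot = 0.51444444 m/s, so 0.2909 knot = 0.2909 * 0.51444444 = 0.14965189 m/s. 1 kmh = 0.27777778 m/s, so 1.76 kmh = 1.76 * 0.27777778 = 0.48888889 m/s. Sum: 0.14965189 + 0.48888889 = 0.63854078 m/s. 1 knot = 0.51444444 m/s, so 0.63854078 m/s = 0.63854078 / 0.51444444 = 1.241224 knot ≈ 1.241 knot (4 s.f.). Final answer: 1.241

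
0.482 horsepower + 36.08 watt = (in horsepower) 0.5304. Check: 1 horsepower = 745.69987 W, so 0.482 horsepower = 0.482 * 745.69987 = 359.42734 W. 36.08 watt = 36.08 W. Sum: 359.42734 + 36.08 = 395.50734 W. 1 horsepower = 745.69987 W, so 395.50734 W = 395.50734 / 745.69987 = 0.53038408 horsepower ≈ 0.5304 horsepower (4 s.f.).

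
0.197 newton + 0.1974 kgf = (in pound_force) 0.4795. Check: 0.197 newton = 0.197 N. 1 kgf = 9.80665 N, so 0.1974 kgf = 0.1974 * 9.80665 = 1.9358327 N. Sum: 0.197 + 1.9358327 = 2.1328327 N. 1 pound_force = 4.4482216 N, so 2.1328327 N = 2.1328327 / 4.4482216 = 0.47947987 pound_force ≈ 0.4795 pound_force (4 s.f.).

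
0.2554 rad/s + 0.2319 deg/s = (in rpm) 0.2554 rad/s is already in rad/s. 1 deg/s = 0.017453293 rad/s, so 0.2319 deg/s = 0.2319 * 0.017453293 = 0.0040474185 rad/s. Sum: 0.2554 + 0.0040474185 = 0.25944742 rad/s. 1 rpm = 0.10471976 rad/s, so 0.25944742 rad/s = 0.25944742 / 0.10471976 = 2.4775403 rpm ≈ 2.478 rpm (4 s.f.). Final answer: 2.478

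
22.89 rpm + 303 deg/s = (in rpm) 73.39. Check: 1 rpm = 0.10471976 rad/s, so 22.89 rpm = 22.89 * 0.10471976 = 2.3970352 rad/s. 1 deg/s = 0.017453293 rad/s, so 303 deg/s = 303 * 0.017453293 = 5.2883476 rad/s. Sum: 2.3970352 + 5.2883476 = 7.6853828 rad/s. 1 rpm = 0.10471976 rad/s, so 7.6853828 rad/s = 7.6853828 / 0.10471976 = 73.39 rpm.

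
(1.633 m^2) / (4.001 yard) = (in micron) 4.464e+05. Check: 1.633 m^2 is already in m^2. 1 yard = 0.9144 m, so 4.001 yard = 4.001 * 0.9144 = 3.6585144 m. Combine: 1.633 m^2 / 3.6585144 m = 0.44635604 m. 1 micron = 1e-06 m, so 0.44635604 m = 0.44635604 / 1e-06 = 446356.04 micron ≈ 4.464e+05 micron (4 s.f.).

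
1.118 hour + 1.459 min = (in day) 0.0476. Check: 1 hour = 3600 s, so 1.118 hour = 1.118 * 3600 = 4024.8 s. 1 min = 60 s, so 1.459 min = 1.459 * 60 = 87.54 s. Sum: 4024.8 + 87.54 = 4112.34 s. 1 day = 86400 s, so 4112.34 s = 4112.34 / 86400 = 0.047596528 day ≈ 0.0476 day (4 s.f.).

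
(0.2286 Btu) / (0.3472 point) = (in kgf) 1 Btu = 1055.0559 J, so 0.2286 Btu = 0.2286 * 1055.0559 = 241.18577 J. 1 point = 0.00035277778 m, so 0.3472 point = 0.3472 * 0.00035277778 = 0.00012248444 m. Combine: 241.18577 J / 0.00012248444 m = 1969113.5 N. 1 kgf = 9.80665 N, so 1969113.5 N = 1969113.5 / 9.80665 = 200793.69 kgf ≈ 2.008e+05 kgf (4 s.f.). Final answer: 2.008e+05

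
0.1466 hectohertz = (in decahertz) 1.466. Check: 1 hectohertz = 100 Hz, so 0.1466 hectohertz = 0.1466 * 100 = 14.66 Hz. 1 decahertz = 10 Hz, so 14.66 Hz = 14.66 / 10 = 1.466 decahertz.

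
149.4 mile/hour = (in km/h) 1 mile/hour = 0.44704 m/s, so 149.4 mile/hour = 149.4 * 0.44704 = 66.787776 m/s. 1 km/h = 0.27777778 m/s, so 66.787776 m/s = 66.787776 / 0.27777778 = 240.43599 km/h ≈ 240.4 km/h (4 s.f.). Final answer: 240.4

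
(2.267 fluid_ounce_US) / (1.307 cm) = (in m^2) 0.00513. Check: 1 fluid_ounce_US = 2.957353e-05 m^3, so 2.267 fluid_ounce_US = 2.267 * 2.957353e-05 = 6.7043192e-05 m^3. 1 cm = 0.01 m, so 1.307 cm = 1.307 * 0.01 = 0.01307 m. Combine: 6.7043192e-05 m^3 / 0.01307 m = 0.0051295479 m^2. Result: 0.0051295479 m^2 ≈ 0.00513 m^2 (4 s.f.).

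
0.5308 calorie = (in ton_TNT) 1 calorie = 4.184 J, so 0.5308 calorie = 0.5308 * 4.184 = 2.2208672 J. 1 ton_TNT = 4.184e+09 J, so 2.2208672 J = 2.2208672 / 4.184e+09 = 5.308e-10 ton_TNT. Final answer: 5.308e-10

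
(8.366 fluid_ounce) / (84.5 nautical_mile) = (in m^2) 1.581e-09. Check: 1 fluid_ounce = 2.957353e-05 m^3, so 8.366 fluid_ounce = 8.366 * 2.957353e-05 = 0.00024741215 m^3. 1 nautical_mile = 1852 m, so 84.5 nautical_mile = 84.5 * 1852 = 156494 m. Combine: 0.00024741215 m^3 / 156494 m = 1.5809689e-09 m^2. Result: 1.5809689e-09 m^2 ≈ 1.581e-09 m^2 (4 s.f.).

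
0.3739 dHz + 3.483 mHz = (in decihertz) 0.4087. Check: 1 dHz = 0.1 Hz, so 0.3739 dHz = 0.3739 * 0.1 = 0.03739 Hz. 1 mHz = 0.001 Hz, so 3.483 mHz = 3.483 * 0.001 = 0.003483 Hz. Sum: 0.03739 + 0.003483 = 0.040873 Hz. 1 decihertz = 0.1 Hz, so 0.040873 Hz = 0.040873 / 0.1 = 0.40873 decihertz ≈ 0.4087 decihertz (4 s.f.).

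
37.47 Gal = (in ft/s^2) 1.229. Check: 1 Gal = 0.01 m/s^2, so 37.47 Gal = 37.47 * 0.01 = 0.3747 m/s^2. 1 ft/s^2 = 0.3048 m/s^2, so 0.3747 m/s^2 = 0.3747 / 0.3048 = 1.2293307 ft/s^2 ≈ 1.229 ft/s^2 (4 s.f.).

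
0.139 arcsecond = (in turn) 1.073e-07. Check: 1 arcsecond = 4.8481368e-06 rad, so 0.139 arcsecond = 0.139 * 4.8481368e-06 = 6.7389102e-07 rad. 1 turn = 6.2831853 rad, so 6.7389102e-07 rad = 6.7389102e-07 / 6.2831853 = 1.0725309e-07 turn ≈ 1.073e-07 turn (4 s.f.).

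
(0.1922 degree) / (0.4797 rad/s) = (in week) 1.156e-08. Check: 1 degree = 0.017453293 rad, so 0.1922 degree = 0.1922 * 0.017453293 = 0.0033545228 rad. 0.4797 rad/s is already in rad/s. Combine: 0.0033545228 rad / 0.4797 rad/s = 0.0069929598 s. 1 week = 604800 s, so 0.0069929598 s = 0.0069929598 / 604800 = 1.1562434e-08 week ≈ 1.156e-08 week (4 s.f.).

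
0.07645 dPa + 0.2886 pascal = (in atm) 1 dPa = 0.1 Pa, so 0.07645 dPa = 0.07645 * 0.1 = 0.007645 Pa. 0.2886 pascal = 0.2886 Pa. Sum: 0.007645 + 0.2886 = 0.296245 Pa. 1 atm = 101325 Pa, so 0.296245 Pa = 0.296245 / 101325 = 2.9237108e-06 atm ≈ 2.924e-06 atm (4 s.f.). Final answer: 2.924e-06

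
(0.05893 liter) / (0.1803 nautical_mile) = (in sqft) 1 liter = 0.001 m^3, so 0.05893 liter = 0.05893 * 0.001 = 5.893e-05 m^3. 1 nautical_mile = 1852 m, so 0.1803 nautical_mile = 0.1803 * 1852 = 333.9156 m. Combine: 5.893e-05 m^3 / 333.9156 m = 1.7648172e-07 m^2. 1 sqft = 0.09290304 m^2, so 1.7648172e-07 m^2 = 1.7648172e-07 / 0.09290304 = 1.8996334e-06 sqft ≈ 1.9e-06 sqft (4 s.f.). Final answer: 1.9e-06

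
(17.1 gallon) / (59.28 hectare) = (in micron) 0.1092. Check: 1 gallon = 0.0037854118 m^3, so 17.1 gallon = 17.1 * 0.0037854118 = 0.064730542 m^3. 1 hectare = 10000 m^2, so 59.28 hectare = 59.28 * 10000 = 592800 m^2. Combine: 0.064730542 m^3 / 592800 m^2 = 1.0919457e-07 m. 1 micron = 1e-06 m, so 1.0919457e-07 m = 1.0919457e-07 / 1e-06 = 0.10919457 micron ≈ 0.1092 micron (4 s.f.).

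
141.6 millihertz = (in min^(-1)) 8.496. Check: 1 millihertz = 0.001 Hz, so 141.6 millihertz = 141.6 * 0.001 = 0.1416 Hz. 1 min^(-1) = 0.016666667 Hz, so 0.1416 Hz = 0.1416 / 0.016666667 = 8.496 min^(-1).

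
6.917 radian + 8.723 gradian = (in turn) 6.917 radian = 6.917 rad. 1 gradian = 0.015707963 rad, so 8.723 gradian = 8.723 * 0.015707963 = 0.13702056 rad. Sum: 6.917 + 0.13702056 = 7.0540206 rad. 1 turn = 6.2831853 rad, so 7.0540206 rad = 7.0540206 / 6.2831853 = 1.1226822 turn ≈ 1.123 turn (4 s.f.). Final answer: 1.123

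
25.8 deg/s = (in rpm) 4.3. Check: 1 deg/s = 0.017453293 rad/s, so 25.8 deg/s = 25.8 * 0.017453293 = 0.45029495 rad/s. 1 rpm = 0.10471976 rad/s, so 0.45029495 rad/s = 0.45029495 / 0.10471976 = 4.3 rpm.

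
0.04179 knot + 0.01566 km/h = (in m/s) 0.02585. Check: 1 knot = 0.51444444 m/s, so 0.04179 knot = 0.04179 * 0.51444444 = 0.021498633 m/s. 1 km/h = 0.27777778 m/s, so 0.01566 km/h = 0.01566 * 0.27777778 = 0.00435 m/s. Sum: 0.021498633 + 0.00435 = 0.025848633 m/s. Result: 0.025848633 m/s ≈ 0.02585 m/s (4 s.f.).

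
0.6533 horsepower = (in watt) 487.2. Check: 1 horsepower = 745.69987 W, so 0.6533 horsepower = 0.6533 * 745.69987 = 487.16573 W. 487.16573 W = 487.16573 watt ≈ 487.2 watt (4 s.f.).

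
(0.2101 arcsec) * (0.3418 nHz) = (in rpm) 3.325e-15. Check: 1 arcsec = 4.8481368e-06 rad, so 0.2101 arcsec = 0.2101 * 4.8481368e-06 = 1.0185935e-06 rad. 1 nHz = 1e-09 Hz, so 0.3418 nHz = 0.3418 * 1e-09 = 3.418e-10 Hz. Combine: 1.0185935e-06 rad * 3.418e-10 Hz = 3.4815527e-16 rad/s. 1 rpm = 0.10471976 rad/s, so 3.4815527e-16 rad/s = 3.4815527e-16 / 0.10471976 = 3.324638e-15 rpm ≈ 3.325e-15 rpm (4 s.f.).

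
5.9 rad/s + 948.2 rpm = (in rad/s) 105.2. Check: 5.9 rad/s is already in rad/s. 1 rpm = 0.10471976 rad/s, so 948.2 rpm = 948.2 * 0.10471976 = 99.295272 rad/s. Sum: 5.9 + 99.295272 = 105.19527 rad/s. Result: 105.19527 rad/s ≈ 105.2 rad/s (4 s.f.).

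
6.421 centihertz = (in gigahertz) 1 centihertz = 0.01 Hz, so 6.421 centihertz = 6.421 * 0.01 = 0.06421 Hz. 1 gigahertz = 1e+09 Hz, so 0.06421 Hz = 0.06421 / 1e+09 = 6.421e-11 gigahertz. Final answer: 6.421e-11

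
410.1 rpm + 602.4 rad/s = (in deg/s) 1 rpm = 0.10471976 rad/s, so 410.1 rpm = 410.1 * 0.10471976 = 42.945572 rad/s. 602.4 rad/s is already in rad/s. Sum: 42.945572 + 602.4 = 645.34557 rad/s. 1 deg/s = 0.017453293 rad/s, so 645.34557 rad/s = 645.34557 / 0.017453293 = 36975.578 deg/s ≈ 3.698e+04 deg/s (4 s.f.). Final answer: 3.698e+04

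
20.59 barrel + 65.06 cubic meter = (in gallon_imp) 1 barrel = 0.15898729 m^3, so 20.59 barrel = 20.59 * 0.15898729 = 3.2735484 m^3. 65.06 cubic meter = 65.06 m^3. Sum: 3.2735484 + 65.06 = 68.333548 m^3. 1 gallon_imp = 0.00454609 m^3, so 68.333548 m^3 = 68.333548 / 0.00454609 = 15031.279 gallon_imp ≈ 1.503e+04 gallon_imp (4 s.f.). Final answer: 1.503e+04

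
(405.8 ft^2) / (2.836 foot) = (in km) 0.04361. Check: 1 ft^2 = 0.09290304 m^2, so 405.8 ft^2 = 405.8 * 0.09290304 = 37.700054 m^2. 1 foot = 0.3048 m, so 2.836 foot = 2.836 * 0.3048 = 0.8644128 m. Combine: 37.700054 m^2 / 0.8644128 m = 43.613484 m. 1 km = 1000 m, so 43.613484 m = 43.613484 / 1000 = 0.043613484 km ≈ 0.04361 km (4 s.f.).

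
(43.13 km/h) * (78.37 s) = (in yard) 1 km/h = 0.27777778 m/s, so 43.13 km/h = 43.13 * 0.27777778 = 11.980556 m/s. 78.37 s is already in s. Combine: 11.980556 m/s * 78.37 s = 938.91614 m. 1 yard = 0.9144 m, so 938.91614 m = 938.91614 / 0.9144 = 1026.8112 yard ≈ 1027 yard (4 s.f.). Final answer: 1027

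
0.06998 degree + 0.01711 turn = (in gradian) 6.922. Check: 1 degree = 0.017453293 rad, so 0.06998 degree = 0.06998 * 0.017453293 = 0.0012213814 rad. 1 turn = 6.2831853 rad, so 0.01711 turn = 0.01711 * 6.2831853 = 0.1075053 rad. Sum: 0.0012213814 + 0.1075053 = 0.10872668 rad. 1 gradian = 0.015707963 rad, so 0.10872668 rad = 0.10872668 / 0.015707963 = 6.9217556 gradian ≈ 6.922 gradian (4 s.f.).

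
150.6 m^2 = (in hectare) 1 hectare = 10000 m^2, so 150.6 m^2 = 150.6 / 10000 = 0.01506 hectare. Final answer: 0.01506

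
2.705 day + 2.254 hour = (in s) 1 day = 86400 s, so 2.705 day = 2.705 * 86400 = 233712 s. 1 hour = 3600 s, so 2.254 hour = 2.254 * 3600 = 8114.4 s. Sum: 233712 + 8114.4 = 241826.4 s. Result: 241826.4 s ≈ 2.418e+05 s (4 s.f.). Final answer: 2.418e+05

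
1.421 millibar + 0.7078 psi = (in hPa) 50.22. Check: 1 millibar = 100 Pa, so 1.421 millibar = 1.421 * 100 = 142.1 Pa. 1 psi = 6894.7573 Pa, so 0.7078 psi = 0.7078 * 6894.7573 = 4880.1092 Pa. Sum: 142.1 + 4880.1092 = 5022.2092 Pa. 1 hPa = 100 Pa, so 5022.2092 Pa = 5022.2092 / 100 = 50.222092 hPa ≈ 50.22 hPa (4 s.f.).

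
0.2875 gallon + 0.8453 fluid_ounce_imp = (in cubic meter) 0.001112. Check: 1 gallon = 0.0037854118 m^3, so 0.2875 gallon = 0.2875 * 0.0037854118 = 0.0010883059 m^3. 1 fluid_ounce_imp = 2.8413063e-05 m^3, so 0.8453 fluid_ounce_imp = 0.8453 * 2.8413063e-05 = 2.4017562e-05 m^3. Sum: 0.0010883059 + 2.4017562e-05 = 0.0011123234 m^3. 0.0011123234 m^3 = 0.0011123234 cubic meter ≈ 0.001112 cubic meter (4 s.f.).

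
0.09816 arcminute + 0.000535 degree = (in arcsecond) 1 arcminute = 0.00029088821 rad, so 0.09816 arcminute = 0.09816 * 0.00029088821 = 2.8553587e-05 rad. 1 degree = 0.017453293 rad, so 0.000535 degree = 0.000535 * 0.017453293 = 9.3375115e-06 rad. Sum: 2.8553587e-05 + 9.3375115e-06 = 3.7891098e-05 rad. 1 arcsecond = 4.8481368e-06 rad, so 3.7891098e-05 rad = 3.7891098e-05 / 4.8481368e-06 = 7.8156 arcsecond ≈ 7.816 arcsecond (4 s.f.). Final answer: 7.816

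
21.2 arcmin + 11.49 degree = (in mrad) 1 arcmin = 0.00029088821 rad, so 21.2 arcmin = 21.2 * 0.00029088821 = 0.00616683 rad. 1 degree = 0.017453293 rad, so 11.49 degree = 11.49 * 0.017453293 = 0.20053833 rad. Sum: 0.00616683 + 0.20053833 = 0.20670516 rad. 1 mrad = 0.001 rad, so 0.20670516 rad = 0.20670516 / 0.001 = 206.70516 mrad ≈ 206.7 mrad (4 s.f.). Final answer: 206.7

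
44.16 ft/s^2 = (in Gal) 1 ft/s^2 = 0.3048 m/s^2, so 44.16 ft/s^2 = 44.16 * 0.3048 = 13.459968 m/s^2. 1 Gal = 0.01 m/s^2, so 13.459968 m/s^2 = 13.459968 / 0.01 = 1345.9968 Gal ≈ 1346 Gal (4 s.f.). Final answer: 1346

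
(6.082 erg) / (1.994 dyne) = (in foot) 1 erg = 1e-07 J, so 6.082 erg = 6.082 * 1e-07 = 6.082e-07 J. 1 dyne = 1e-05 N, so 1.994 dyne = 1.994 * 1e-05 = 1.994e-05 N. Combine: 6.082e-07 J / 1.994e-05 N = 0.030501505 m. 1 foot = 0.3048 m, so 0.030501505 m = 0.030501505 / 0.3048 = 0.10007055 foot ≈ 0.1001 foot (4 s.f.). Final answer: 0.1001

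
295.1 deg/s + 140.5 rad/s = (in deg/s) 8345. Check: 1 deg/s = 0.017453293 rad/s, so 295.1 deg/s = 295.1 * 0.017453293 = 5.1504666 rad/s. 140.5 rad/s is already in rad/s. Sum: 5.1504666 + 140.5 = 145.65047 rad/s. 1 deg/s = 0.017453293 rad/s, so 145.65047 rad/s = 145.65047 / 0.017453293 = 8345.157 deg/s ≈ 8345 deg/s (4 s.f.).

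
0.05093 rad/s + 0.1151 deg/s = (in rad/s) 0.05093 rad/s is already in rad/s. 1 deg/s = 0.017453293 rad/s, so 0.1151 deg/s = 0.1151 * 0.017453293 = 0.002008874 rad/s. Sum: 0.05093 + 0.002008874 = 0.052938874 rad/s. Result: 0.052938874 rad/s ≈ 0.05294 rad/s (4 s.f.). Final answer: 0.05294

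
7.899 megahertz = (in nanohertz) 7.899e+15. Check: 1 megahertz = 1000000 Hz, so 7.899 megahertz = 7.899 * 1000000 = 7899000 Hz. 1 nanohertz = 1e-09 Hz, so 7899000 Hz = 7899000 / 1e-09 = 7.899e+15 nanohertz.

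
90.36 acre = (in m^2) 1 acre = 4046.8564 m^2, so 90.36 acre = 90.36 * 4046.8564 = 365673.95 m^2. Result: 365673.95 m^2 ≈ 3.657e+05 m^2 (4 s.f.). Final answer: 3.657e+05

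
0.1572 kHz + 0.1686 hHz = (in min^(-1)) 1.044e+04. Check: 1 kHz = 1000 Hz, so 0.1572 kHz = 0.1572 * 1000 = 157.2 Hz. 1 hHz = 100 Hz, so 0.1686 hHz = 0.1686 * 100 = 16.86 Hz. Sum: 157.2 + 16.86 = 174.06 Hz. 1 min^(-1) = 0.016666667 Hz, so 174.06 Hz = 174.06 / 0.016666667 = 10443.6 min^(-1) ≈ 1.044e+04 min^(-1) (4 s.f.).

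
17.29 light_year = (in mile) 1.016e+14. Check: 1 light_year = 9.4607305e+15 m, so 17.29 light_year = 17.29 * 9.4607305e+15 = 1.6357603e+17 m. 1 mile = 1609.344 m, so 1.6357603e+17 m = 1.6357603e+17 / 1609.344 = 1.0164143e+14 mile ≈ 1.016e+14 mile (4 s.f.).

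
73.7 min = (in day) 0.05118. Check: 1 min = 60 s, so 73.7 min = 73.7 * 60 = 4422 s. 1 day = 86400 s, so 4422 s = 4422 / 86400 = 0.051180556 day ≈ 0.05118 day (4 s.f.).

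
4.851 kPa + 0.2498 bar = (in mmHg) 223.8. Check: 1 kPa = 1000 Pa, so 4.851 kPa = 4.851 * 1000 = 4851 Pa. 1 bar = 100000 Pa, so 0.2498 bar = 0.2498 * 100000 = 24980 Pa. Sum: 4851 + 24980 = 29831 Pa. 1 mmHg = 133.32237 Pa, so 29831 Pa = 29831 / 133.32237 = 223.7509 mmHg ≈ 223.8 mmHg (4 s.f.).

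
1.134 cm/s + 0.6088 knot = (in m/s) 0.3245. Check: 1 cm/s = 0.01 m/s, so 1.134 cm/s = 1.134 * 0.01 = 0.01134 m/s. 1 knot = 0.51444444 m/s, so 0.6088 knot = 0.6088 * 0.51444444 = 0.31319378 m/s. Sum: 0.01134 + 0.31319378 = 0.32453378 m/s. Result: 0.32453378 m/s ≈ 0.3245 m/s (4 s.f.).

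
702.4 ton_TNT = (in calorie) 1 ton_TNT = 4.184e+09 J, so 702.4 ton_TNT = 702.4 * 4.184e+09 = 2.9388416e+12 J. 1 calorie = 4.184 J, so 2.9388416e+12 J = 2.9388416e+12 / 4.184 = 7.024e+11 calorie. Final answer: 7.024e+11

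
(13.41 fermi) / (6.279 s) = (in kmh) 1 fermi = 1e-15 m, so 13.41 fermi = 13.41 * 1e-15 = 1.341e-14 m. 6.279 s is already in s. Combine: 1.341e-14 m / 6.279 s = 2.1356904e-15 m/s. 1 kmh = 0.27777778 m/s, so 2.1356904e-15 m/s = 2.1356904e-15 / 0.27777778 = 7.6884854e-15 kmh ≈ 7.688e-15 kmh (4 s.f.). Final answer: 7.688e-15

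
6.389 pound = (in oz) 1 pound = 0.45359237 kg, so 6.389 pound = 6.389 * 0.45359237 = 2.8980017 kg. 1 oz = 0.028349523 kg, so 2.8980017 kg = 2.8980017 / 0.028349523 = 102.224 oz ≈ 102.2 oz (4 s.f.). Final answer: 102.2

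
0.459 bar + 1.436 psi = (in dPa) 1 bar = 100000 Pa, so 0.459 bar = 0.459 * 100000 = 45900 Pa. 1 psi = 6894.7573 Pa, so 1.436 psi = 1.436 * 6894.7573 = 9900.8715 Pa. Sum: 45900 + 9900.8715 = 55800.871 Pa. 1 dPa = 0.1 Pa, so 55800.871 Pa = 55800.871 / 0.1 = 558008.71 dPa ≈ 5.58e+05 dPa (4 s.f.). Final answer: 5.58e+05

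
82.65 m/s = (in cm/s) 8265. Check: 1 cm/s = 0.01 m/s, so 82.65 m/s = 82.65 / 0.01 = 8265 cm/s.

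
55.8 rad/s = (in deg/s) 3197. Check: 1 deg/s = 0.017453293 rad/s, so 55.8 rad/s = 55.8 / 0.017453293 = 3197.1045 deg/s ≈ 3197 deg/s (4 s.f.).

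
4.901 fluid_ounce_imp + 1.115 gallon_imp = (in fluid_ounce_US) 1 fluid_ounce_imp = 2.8413063e-05 m^3, so 4.901 fluid_ounce_imp = 4.901 * 2.8413063e-05 = 0.00013925242 m^3. 1 gallon_imp = 0.00454609 m^3, so 1.115 gallon_imp = 1.115 * 0.00454609 = 0.0050688903 m^3. Sum: 0.00013925242 + 0.0050688903 = 0.0052081428 m^3. 1 fluid_ounce_US = 2.957353e-05 m^3, so 0.0052081428 m^3 = 0.0052081428 / 2.957353e-05 = 176.10826 fluid_ounce_US ≈ 176.1 fluid_ounce_US (4 s.f.). Final answer: 176.1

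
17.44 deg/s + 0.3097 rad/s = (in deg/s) 1 deg/s = 0.017453293 rad/s, so 17.44 deg/s = 17.44 * 0.017453293 = 0.30438542 rad/s. 0.3097 rad/s is already in rad/s. Sum: 0.30438542 + 0.3097 = 0.61408542 rad/s. 1 deg/s = 0.017453293 rad/s, so 0.61408542 rad/s = 0.61408542 / 0.017453293 = 35.184503 deg/s ≈ 35.18 deg/s (4 s.f.). Final answer: 35.18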